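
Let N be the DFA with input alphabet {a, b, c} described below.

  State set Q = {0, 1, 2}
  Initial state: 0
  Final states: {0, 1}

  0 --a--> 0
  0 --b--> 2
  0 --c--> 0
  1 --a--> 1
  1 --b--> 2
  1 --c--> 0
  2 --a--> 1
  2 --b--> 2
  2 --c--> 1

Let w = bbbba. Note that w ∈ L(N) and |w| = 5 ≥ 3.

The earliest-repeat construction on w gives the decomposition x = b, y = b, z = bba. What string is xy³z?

bbbbbba

xy^3z = b·b·b·b·bba = bbbbbba.
Reading y = b takes N from 2 back to 2, so after x·y·y·y the machine is still in 2, and z then leads to the accepting state 1. Hence bbbbbba ∈ L(N).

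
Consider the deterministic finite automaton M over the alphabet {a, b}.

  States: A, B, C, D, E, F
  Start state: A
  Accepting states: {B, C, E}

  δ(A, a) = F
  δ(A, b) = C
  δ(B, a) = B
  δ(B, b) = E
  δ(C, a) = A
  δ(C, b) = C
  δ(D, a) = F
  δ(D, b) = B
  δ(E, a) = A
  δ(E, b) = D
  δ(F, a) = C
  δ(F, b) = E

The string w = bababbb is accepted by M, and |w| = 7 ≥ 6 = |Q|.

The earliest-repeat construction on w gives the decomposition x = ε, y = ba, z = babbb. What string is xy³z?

xy^3z = ε·ba·ba·ba·babbb = bababababbb.
Reading y = ba takes M from A back to A, so after x·y·y·y the machine is still in A, and z then leads to the accepting state C. Hence bababababbb ∈ L(M).

bababababbb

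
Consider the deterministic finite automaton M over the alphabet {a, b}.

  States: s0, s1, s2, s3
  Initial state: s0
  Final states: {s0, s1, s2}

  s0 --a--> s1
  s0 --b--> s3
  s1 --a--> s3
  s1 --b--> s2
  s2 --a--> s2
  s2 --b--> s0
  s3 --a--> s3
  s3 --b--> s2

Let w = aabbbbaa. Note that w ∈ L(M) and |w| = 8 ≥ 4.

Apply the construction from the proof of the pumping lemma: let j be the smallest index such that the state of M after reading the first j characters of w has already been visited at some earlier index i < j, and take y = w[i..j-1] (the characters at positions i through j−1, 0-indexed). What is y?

aabb

State sequence: s0 -a-> s1 -a-> s3 -b-> s2 -b-> s0 -b-> s3 -b-> s2 -a-> s2 -a-> s2
First repeat at step 4: s0 was already visited.

So i = 0, j = 4, giving x = w[0:0] = ε, y = w[0:4] = aabb, z = w[4:8] = bbaa.
Check: |xy| = 4 ≤ 4 and |y| = 4 ≥ 1. Reading y takes M from s0 back to s0, so every xyⁱz is accepted.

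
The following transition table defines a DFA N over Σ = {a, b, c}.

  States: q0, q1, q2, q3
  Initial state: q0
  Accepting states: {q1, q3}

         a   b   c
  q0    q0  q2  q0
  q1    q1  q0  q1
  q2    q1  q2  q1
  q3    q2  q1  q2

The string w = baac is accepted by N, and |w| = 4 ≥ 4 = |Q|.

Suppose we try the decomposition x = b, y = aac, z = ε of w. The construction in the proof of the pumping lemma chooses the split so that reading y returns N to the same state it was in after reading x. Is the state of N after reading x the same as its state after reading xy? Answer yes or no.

Run of N on the first 4 characters of w = b a a c:
  step 0: q0  (start)
  step 1: q2  (read b: q0→q2)
  step 2: q1  (read a: q2→q1)
  step 3: q1  (read a: q1→q1)
  step 4: q1  (read c: q1→q1)

After x (step 1): q2. After xy (step 4): q1.
They differ (q2 ≠ q1), so y is not a cycle from the state after x; this split is not the one the pumping-lemma construction produces, and pumping y need not keep the string in L(N).

no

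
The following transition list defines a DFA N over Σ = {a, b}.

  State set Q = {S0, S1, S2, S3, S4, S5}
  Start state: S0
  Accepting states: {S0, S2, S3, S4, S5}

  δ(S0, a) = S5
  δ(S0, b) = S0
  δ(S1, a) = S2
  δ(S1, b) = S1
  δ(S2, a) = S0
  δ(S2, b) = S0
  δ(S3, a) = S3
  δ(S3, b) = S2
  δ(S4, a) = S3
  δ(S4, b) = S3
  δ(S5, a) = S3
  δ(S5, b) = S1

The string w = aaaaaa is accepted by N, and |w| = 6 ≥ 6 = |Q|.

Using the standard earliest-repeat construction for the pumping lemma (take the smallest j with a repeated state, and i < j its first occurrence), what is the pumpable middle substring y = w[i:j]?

a

Run of N on w = a a a a a a:
  step 0: S0  (start)
  step 1: S5  (read a: S0→S5)
  step 2: S3  (read a: S5→S3)
  step 3: S3  (read a: S3→S3)   ← first repeat (S3 seen earlier)
  step 4: S3  (read a: S3→S3)
  step 5: S3  (read a: S3→S3)
  step 6: S3  (read a: S3→S3)

So i = 2, j = 3, giving x = w[0:2] = aa, y = w[2:3] = a, z = w[3:6] = aaa.
Check: |xy| = 3 ≤ 6 and |y| = 1 ≥ 1. Reading y takes N from S3 back to S3, so every xyⁱz is accepted.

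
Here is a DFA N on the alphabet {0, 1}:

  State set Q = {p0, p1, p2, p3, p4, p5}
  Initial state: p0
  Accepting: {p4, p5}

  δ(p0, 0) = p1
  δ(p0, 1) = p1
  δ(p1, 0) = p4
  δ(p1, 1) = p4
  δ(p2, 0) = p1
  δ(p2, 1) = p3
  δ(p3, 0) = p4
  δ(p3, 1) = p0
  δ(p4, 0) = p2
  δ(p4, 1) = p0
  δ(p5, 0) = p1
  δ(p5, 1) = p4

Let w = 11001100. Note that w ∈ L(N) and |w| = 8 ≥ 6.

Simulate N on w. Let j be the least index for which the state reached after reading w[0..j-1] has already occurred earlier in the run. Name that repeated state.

p1

Run of N on w = 1 1 0 0 1 1 0 0:
  step 0: p0  (start)
  step 1: p1  (read 1: p0→p1)
  step 2: p4  (read 1: p1→p4)
  step 3: p2  (read 0: p4→p2)
  step 4: p1  (read 0: p2→p1)   ← first repeat (p1 seen earlier)
  step 5: p4  (read 1: p1→p4)
  step 6: p0  (read 1: p4→p0)
  step 7: p1  (read 0: p0→p1)
  step 8: p4  (read 0: p1→p4)

The earliest repeat is at step j = 4: N is in p1, which it already visited at step i = 1.
The DFA has 6 states, so the proof of the pumping lemma guarantees a repeated state among the first 6+1 visited; the segment between the two visits is the pumpable y.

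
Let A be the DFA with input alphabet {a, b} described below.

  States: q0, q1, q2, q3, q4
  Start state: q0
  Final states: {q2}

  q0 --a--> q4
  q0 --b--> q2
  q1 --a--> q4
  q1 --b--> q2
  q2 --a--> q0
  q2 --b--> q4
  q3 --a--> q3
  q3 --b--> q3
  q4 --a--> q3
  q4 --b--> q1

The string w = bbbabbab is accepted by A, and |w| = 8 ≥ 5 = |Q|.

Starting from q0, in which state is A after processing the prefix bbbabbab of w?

State sequence: q0 -b-> q2 -b-> q4 -b-> q1 -a-> q4 -b-> q1 -b-> q2 -a-> q0 -b-> q2

After reading 8 characters, A is in state q2.
(This kind of state-tracing is the core of the pumping-lemma construction: with 5 states, pigeonhole forces a repeat within the first 5 steps.)

q2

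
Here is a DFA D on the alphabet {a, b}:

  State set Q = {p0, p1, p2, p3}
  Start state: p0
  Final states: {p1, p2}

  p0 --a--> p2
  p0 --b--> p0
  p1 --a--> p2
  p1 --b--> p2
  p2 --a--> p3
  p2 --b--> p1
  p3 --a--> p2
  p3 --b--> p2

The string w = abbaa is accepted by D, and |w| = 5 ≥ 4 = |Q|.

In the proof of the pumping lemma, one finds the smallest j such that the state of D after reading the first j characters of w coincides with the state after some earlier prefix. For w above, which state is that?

p2

State sequence: p0 -a-> p2 -b-> p1 -b-> p2 -a-> p3 -a-> p2
First repeat at step 3: p2 was already visited.

The earliest repeat is at step j = 3: D is in p2, which it already visited at step i = 1.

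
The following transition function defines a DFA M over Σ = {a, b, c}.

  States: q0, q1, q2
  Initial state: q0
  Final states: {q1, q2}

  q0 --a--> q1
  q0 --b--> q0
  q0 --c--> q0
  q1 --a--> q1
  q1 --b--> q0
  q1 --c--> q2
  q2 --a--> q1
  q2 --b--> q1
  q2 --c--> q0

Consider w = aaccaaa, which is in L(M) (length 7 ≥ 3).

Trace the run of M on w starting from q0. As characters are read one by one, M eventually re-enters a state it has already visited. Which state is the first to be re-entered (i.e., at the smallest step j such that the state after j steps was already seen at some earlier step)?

q1

State sequence: q0 -a-> q1 -a-> q1 -c-> q2 -c-> q0 -a-> q1 -a-> q1 -a-> q1
First repeat at step 2: q1 was already visited.

The earliest repeat is at step j = 2: M is in q1, which it already visited at step i = 1.
With |Q| = 3, pigeonhole forces a state repeat no later than step 3; the substring read between the first and second visits to that state can be pumped.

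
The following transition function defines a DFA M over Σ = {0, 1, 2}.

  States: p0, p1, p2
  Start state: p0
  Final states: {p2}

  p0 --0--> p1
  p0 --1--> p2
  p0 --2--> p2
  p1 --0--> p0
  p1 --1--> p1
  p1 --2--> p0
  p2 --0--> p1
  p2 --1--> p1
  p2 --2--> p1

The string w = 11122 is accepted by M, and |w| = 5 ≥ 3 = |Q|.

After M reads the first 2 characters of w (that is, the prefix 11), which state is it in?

State sequence: p0 -1-> p2 -1-> p1

After reading 2 characters, M is in state p1.

p1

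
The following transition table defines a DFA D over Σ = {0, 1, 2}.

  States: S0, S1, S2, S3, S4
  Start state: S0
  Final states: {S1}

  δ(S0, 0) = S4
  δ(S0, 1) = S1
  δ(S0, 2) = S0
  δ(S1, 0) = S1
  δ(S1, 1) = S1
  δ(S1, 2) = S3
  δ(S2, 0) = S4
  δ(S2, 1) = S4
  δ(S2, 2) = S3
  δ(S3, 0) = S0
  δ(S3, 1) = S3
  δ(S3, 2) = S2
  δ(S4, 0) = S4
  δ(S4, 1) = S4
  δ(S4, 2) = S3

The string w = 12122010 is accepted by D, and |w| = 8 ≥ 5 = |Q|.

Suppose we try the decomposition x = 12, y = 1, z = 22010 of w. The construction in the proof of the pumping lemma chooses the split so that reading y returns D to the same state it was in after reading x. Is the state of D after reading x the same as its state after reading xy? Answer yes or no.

yes

Run of D on the first 3 characters of w = 1 2 1:
  step 0: S0  (start)
  step 1: S1  (read 1: S0→S1)
  step 2: S3  (read 2: S1→S3)
  step 3: S3  (read 1: S3→S3)

After x (step 2): S3. After xy (step 3): S3.
They match, so y = 1 drives D around a cycle from S3 back to itself; pumping y any number of times keeps D in S3 before reading z, and xyⁱz ∈ L(D) for every i ≥ 0.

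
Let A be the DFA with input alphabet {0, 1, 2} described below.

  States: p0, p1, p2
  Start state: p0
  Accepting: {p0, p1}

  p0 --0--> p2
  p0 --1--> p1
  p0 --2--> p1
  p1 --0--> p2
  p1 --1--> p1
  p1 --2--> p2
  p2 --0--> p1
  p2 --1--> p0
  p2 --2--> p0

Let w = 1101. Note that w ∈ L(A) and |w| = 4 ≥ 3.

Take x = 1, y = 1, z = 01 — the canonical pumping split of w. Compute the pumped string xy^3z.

111101

xy^3z = 1·1·1·1·01 = 111101.
Reading y = 1 takes A from p1 back to p1, so after x·y·y·y the machine is still in p1, and z then leads to the accepting state p0. Hence 111101 ∈ L(A).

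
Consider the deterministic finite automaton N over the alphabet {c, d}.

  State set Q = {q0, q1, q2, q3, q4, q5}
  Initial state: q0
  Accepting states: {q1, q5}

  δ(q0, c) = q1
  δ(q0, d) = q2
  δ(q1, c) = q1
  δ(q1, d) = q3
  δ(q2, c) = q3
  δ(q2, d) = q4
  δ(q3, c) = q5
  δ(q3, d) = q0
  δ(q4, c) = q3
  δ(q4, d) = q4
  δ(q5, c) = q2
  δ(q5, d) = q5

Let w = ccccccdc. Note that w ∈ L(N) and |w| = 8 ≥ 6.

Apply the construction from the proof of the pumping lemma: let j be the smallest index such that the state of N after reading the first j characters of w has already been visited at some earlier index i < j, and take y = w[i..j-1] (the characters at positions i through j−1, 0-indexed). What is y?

c

State sequence: q0 -c-> q1 -c-> q1 -c-> q1 -c-> q1 -c-> q1 -c-> q1 -d-> q3 -c-> q5
First repeat at step 2: q1 was already visited.

So i = 1, j = 2, giving x = w[0:1] = c, y = w[1:2] = c, z = w[2:8] = ccccdc.
Check: |xy| = 2 ≤ 6 and |y| = 1 ≥ 1. Reading y takes N from q1 back to q1, so every xyⁱz is accepted.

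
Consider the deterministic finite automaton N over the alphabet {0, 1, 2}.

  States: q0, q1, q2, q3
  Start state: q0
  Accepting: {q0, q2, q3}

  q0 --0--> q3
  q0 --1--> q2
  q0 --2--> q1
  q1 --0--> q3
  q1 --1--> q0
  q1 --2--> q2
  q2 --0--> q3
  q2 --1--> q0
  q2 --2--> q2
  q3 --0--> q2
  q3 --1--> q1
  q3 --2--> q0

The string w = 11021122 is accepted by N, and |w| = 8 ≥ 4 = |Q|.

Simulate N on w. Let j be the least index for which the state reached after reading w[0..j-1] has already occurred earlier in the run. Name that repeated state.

q0

State sequence: q0 -1-> q2 -1-> q0 -0-> q3 -2-> q0 -1-> q2 -1-> q0 -2-> q1 -2-> q2
First repeat at step 2: q0 was already visited.

The earliest repeat is at step j = 2: N is in q0, which it already visited at step i = 0.
Pumping length from the standard proof: p = 4 (the number of states). The repeated state found above gives |xy| = j ≤ 4 and |y| = j − i ≥ 1.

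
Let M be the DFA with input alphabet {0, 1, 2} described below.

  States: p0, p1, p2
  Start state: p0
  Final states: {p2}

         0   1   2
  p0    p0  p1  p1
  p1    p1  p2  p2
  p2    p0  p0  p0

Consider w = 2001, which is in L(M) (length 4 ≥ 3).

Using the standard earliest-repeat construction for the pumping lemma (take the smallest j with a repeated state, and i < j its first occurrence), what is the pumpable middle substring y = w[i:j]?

0

State sequence: p0 -2-> p1 -0-> p1 -0-> p1 -1-> p2
First repeat at step 2: p1 was already visited.

So i = 1, j = 2, giving x = w[0:1] = 2, y = w[1:2] = 0, z = w[2:4] = 01.
Check: |xy| = 2 ≤ 3 and |y| = 1 ≥ 1. Reading y takes M from p1 back to p1, so every xyⁱz is accepted.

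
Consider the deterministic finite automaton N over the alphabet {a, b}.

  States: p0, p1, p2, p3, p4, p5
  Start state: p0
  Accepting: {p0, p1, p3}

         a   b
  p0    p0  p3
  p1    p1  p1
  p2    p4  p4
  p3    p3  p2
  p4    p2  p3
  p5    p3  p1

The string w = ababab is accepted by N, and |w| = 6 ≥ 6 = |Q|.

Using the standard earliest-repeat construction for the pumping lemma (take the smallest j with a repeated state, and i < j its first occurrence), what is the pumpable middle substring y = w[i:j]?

a

Run of N on w = a b a b a b:
  step 0: p0  (start)
  step 1: p0  (read a: p0→p0)   ← first repeat (p0 seen earlier)
  step 2: p3  (read b: p0→p3)
  step 3: p3  (read a: p3→p3)
  step 4: p2  (read b: p3→p2)
  step 5: p4  (read a: p2→p4)
  step 6: p3  (read b: p4→p3)

So i = 0, j = 1, giving x = w[0:0] = ε, y = w[0:1] = a, z = w[1:6] = babab.
Check: |xy| = 1 ≤ 6 and |y| = 1 ≥ 1. Reading y takes N from p0 back to p0, so every xyⁱz is accepted.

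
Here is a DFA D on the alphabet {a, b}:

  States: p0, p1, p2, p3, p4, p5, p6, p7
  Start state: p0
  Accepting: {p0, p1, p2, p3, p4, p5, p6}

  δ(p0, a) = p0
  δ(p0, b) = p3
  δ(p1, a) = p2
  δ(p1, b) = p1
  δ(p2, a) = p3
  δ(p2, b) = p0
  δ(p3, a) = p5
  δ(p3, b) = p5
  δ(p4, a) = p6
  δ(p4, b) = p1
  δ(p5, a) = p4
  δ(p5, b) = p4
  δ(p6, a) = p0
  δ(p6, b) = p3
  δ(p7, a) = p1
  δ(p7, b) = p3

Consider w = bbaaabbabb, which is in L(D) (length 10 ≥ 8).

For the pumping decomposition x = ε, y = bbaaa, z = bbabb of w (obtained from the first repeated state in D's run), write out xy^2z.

xy^2z = ε·bbaaa·bbaaa·bbabb = bbaaabbaaabbabb.
Reading y = bbaaa takes D from p0 back to p0, so after x·y·y the machine is still in p0, and z then leads to the accepting state p1. Hence bbaaabbaaabbabb ∈ L(D).

bbaaabbaaabbabb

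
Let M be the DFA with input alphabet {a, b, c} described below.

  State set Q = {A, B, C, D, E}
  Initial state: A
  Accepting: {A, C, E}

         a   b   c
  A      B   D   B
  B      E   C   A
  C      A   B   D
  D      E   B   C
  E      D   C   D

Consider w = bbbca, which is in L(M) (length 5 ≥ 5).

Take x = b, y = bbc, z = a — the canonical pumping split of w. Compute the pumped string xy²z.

bbbcbbca

xy^2z = b·bbc·bbc·a = bbbcbbca.
Reading y = bbc takes M from D back to D, so after x·y·y the machine is still in D, and z then leads to the accepting state E. Hence bbbcbbca ∈ L(M).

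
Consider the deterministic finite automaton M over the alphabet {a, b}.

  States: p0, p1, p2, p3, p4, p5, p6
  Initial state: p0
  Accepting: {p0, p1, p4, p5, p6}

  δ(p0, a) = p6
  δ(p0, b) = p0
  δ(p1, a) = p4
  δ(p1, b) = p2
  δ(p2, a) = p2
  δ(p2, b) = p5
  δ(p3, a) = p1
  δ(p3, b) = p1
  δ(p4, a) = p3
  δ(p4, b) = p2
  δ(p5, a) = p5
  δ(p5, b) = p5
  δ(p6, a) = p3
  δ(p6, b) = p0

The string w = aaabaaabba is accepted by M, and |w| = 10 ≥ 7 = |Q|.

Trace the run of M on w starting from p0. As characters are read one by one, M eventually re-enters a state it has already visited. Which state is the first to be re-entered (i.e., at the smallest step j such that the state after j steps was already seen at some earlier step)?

Run of M on w = a a a b a a a b b a:
  step 0: p0  (start)
  step 1: p6  (read a: p0→p6)
  step 2: p3  (read a: p6→p3)
  step 3: p1  (read a: p3→p1)
  step 4: p2  (read b: p1→p2)
  step 5: p2  (read a: p2→p2)   ← first repeat (p2 seen earlier)
  step 6: p2  (read a: p2→p2)
  step 7: p2  (read a: p2→p2)
  step 8: p5  (read b: p2→p5)
  step 9: p5  (read b: p5→p5)
  step 10: p5  (read a: p5→p5)

The earliest repeat is at step j = 5: M is in p2, which it already visited at step i = 4.

p2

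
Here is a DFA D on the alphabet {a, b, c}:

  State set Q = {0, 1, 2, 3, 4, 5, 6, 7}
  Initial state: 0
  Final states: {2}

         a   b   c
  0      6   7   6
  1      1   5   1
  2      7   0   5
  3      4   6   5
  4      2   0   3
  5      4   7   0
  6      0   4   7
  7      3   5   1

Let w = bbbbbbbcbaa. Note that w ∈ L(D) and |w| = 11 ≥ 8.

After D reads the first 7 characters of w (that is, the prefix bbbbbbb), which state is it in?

State sequence: 0 -b-> 7 -b-> 5 -b-> 7 -b-> 5 -b-> 7 -b-> 5 -b-> 7

After reading 7 characters, D is in state 7.

7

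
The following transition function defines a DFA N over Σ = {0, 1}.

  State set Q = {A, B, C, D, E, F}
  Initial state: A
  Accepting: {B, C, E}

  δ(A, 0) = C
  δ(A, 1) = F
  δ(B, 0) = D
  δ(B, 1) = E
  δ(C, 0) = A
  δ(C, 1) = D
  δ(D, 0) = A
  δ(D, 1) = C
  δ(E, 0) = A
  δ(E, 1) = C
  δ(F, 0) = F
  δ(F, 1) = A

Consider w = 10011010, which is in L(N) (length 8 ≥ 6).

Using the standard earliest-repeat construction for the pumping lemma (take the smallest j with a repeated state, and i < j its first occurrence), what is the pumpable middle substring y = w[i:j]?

0

State sequence: A -1-> F -0-> F -0-> F -1-> A -1-> F -0-> F -1-> A -0-> C
First repeat at step 2: F was already visited.

So i = 1, j = 2, giving x = w[0:1] = 1, y = w[1:2] = 0, z = w[2:8] = 011010.
Check: |xy| = 2 ≤ 6 and |y| = 1 ≥ 1. Reading y takes N from F back to F, so every xyⁱz is accepted.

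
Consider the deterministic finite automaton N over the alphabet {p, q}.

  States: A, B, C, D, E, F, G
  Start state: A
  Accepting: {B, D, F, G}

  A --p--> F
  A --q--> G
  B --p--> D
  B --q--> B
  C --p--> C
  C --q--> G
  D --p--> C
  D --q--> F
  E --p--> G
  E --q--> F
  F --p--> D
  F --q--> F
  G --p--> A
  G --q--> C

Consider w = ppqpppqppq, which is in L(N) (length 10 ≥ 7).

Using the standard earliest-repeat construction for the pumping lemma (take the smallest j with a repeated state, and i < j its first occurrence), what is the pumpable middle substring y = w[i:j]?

State sequence: A -p-> F -p-> D -q-> F -p-> D -p-> C -p-> C -q-> G -p-> A -p-> F -q-> F
First repeat at step 3: F was already visited.

So i = 1, j = 3, giving x = w[0:1] = p, y = w[1:3] = pq, z = w[3:10] = pppqppq.
Check: |xy| = 3 ≤ 7 and |y| = 2 ≥ 1. Reading y takes N from F back to F, so every xyⁱz is accepted.

pq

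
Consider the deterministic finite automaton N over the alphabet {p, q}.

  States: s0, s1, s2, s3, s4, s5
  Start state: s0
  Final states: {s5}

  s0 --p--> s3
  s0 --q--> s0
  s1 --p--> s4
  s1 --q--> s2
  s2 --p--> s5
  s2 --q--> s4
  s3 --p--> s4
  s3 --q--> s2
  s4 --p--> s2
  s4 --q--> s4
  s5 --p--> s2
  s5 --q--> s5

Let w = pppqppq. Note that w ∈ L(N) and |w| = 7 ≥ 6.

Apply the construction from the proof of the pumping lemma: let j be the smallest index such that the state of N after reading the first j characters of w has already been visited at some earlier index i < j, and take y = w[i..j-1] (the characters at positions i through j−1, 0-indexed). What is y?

Run of N on w = p p p q p p q:
  step 0: s0  (start)
  step 1: s3  (read p: s0→s3)
  step 2: s4  (read p: s3→s4)
  step 3: s2  (read p: s4→s2)
  step 4: s4  (read q: s2→s4)   ← first repeat (s4 seen earlier)
  step 5: s2  (read p: s4→s2)
  step 6: s5  (read p: s2→s5)
  step 7: s5  (read q: s5→s5)

So i = 2, j = 4, giving x = w[0:2] = pp, y = w[2:4] = pq, z = w[4:7] = ppq.
Check: |xy| = 4 ≤ 6 and |y| = 2 ≥ 1. Reading y takes N from s4 back to s4, so every xyⁱz is accepted.
Since N has 6 states, any run of length ≥ 6 visits 6+1 states, so by pigeonhole some state repeats within the first 6 steps — that repeat gives the pumpable loop.

pq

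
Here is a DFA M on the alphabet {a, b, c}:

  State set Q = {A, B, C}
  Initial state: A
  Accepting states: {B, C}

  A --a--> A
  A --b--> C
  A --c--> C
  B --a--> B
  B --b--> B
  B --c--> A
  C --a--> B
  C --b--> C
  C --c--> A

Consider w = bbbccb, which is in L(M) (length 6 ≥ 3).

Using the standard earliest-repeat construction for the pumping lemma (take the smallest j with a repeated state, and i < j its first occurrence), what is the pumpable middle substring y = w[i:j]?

b

Run of M on w = b b b c c b:
  step 0: A  (start)
  step 1: C  (read b: A→C)
  step 2: C  (read b: C→C)   ← first repeat (C seen earlier)
  step 3: C  (read b: C→C)
  step 4: A  (read c: C→A)
  step 5: C  (read c: A→C)
  step 6: C  (read b: C→C)

So i = 1, j = 2, giving x = w[0:1] = b, y = w[1:2] = b, z = w[2:6] = bccb.
Check: |xy| = 2 ≤ 3 and |y| = 1 ≥ 1. Reading y takes M from C back to C, so every xyⁱz is accepted.
Pumping length from the standard proof: p = 3 (the number of states). The repeated state found above gives |xy| = j ≤ 3 and |y| = j − i ≥ 1.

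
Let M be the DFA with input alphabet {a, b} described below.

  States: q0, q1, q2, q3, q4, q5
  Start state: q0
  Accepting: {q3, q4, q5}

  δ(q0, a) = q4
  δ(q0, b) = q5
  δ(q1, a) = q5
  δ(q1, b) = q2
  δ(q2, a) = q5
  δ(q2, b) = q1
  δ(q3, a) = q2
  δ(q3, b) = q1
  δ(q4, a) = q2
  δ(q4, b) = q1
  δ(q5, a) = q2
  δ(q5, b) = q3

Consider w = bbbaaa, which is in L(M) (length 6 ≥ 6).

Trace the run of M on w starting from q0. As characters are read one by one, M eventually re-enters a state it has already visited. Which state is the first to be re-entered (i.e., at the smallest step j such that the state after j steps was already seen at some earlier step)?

State sequence: q0 -b-> q5 -b-> q3 -b-> q1 -a-> q5 -a-> q2 -a-> q5
First repeat at step 4: q5 was already visited.

The earliest repeat is at step j = 4: M is in q5, which it already visited at step i = 1.

q5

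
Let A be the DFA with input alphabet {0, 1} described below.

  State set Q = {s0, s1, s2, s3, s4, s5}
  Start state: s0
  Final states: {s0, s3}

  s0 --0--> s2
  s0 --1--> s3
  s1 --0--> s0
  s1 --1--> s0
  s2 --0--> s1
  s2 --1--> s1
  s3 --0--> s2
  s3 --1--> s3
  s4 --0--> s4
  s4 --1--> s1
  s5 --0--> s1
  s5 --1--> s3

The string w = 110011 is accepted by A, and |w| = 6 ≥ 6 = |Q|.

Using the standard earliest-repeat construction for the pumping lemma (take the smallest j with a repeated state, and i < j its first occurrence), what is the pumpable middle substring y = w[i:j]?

1

Run of A on w = 1 1 0 0 1 1:
  step 0: s0  (start)
  step 1: s3  (read 1: s0→s3)
  step 2: s3  (read 1: s3→s3)   ← first repeat (s3 seen earlier)
  step 3: s2  (read 0: s3→s2)
  step 4: s1  (read 0: s2→s1)
  step 5: s0  (read 1: s1→s0)
  step 6: s3  (read 1: s0→s3)

So i = 1, j = 2, giving x = w[0:1] = 1, y = w[1:2] = 1, z = w[2:6] = 0011.
Check: |xy| = 2 ≤ 6 and |y| = 1 ≥ 1. Reading y takes A from s3 back to s3, so every xyⁱz is accepted.
The DFA has 6 states, so the proof of the pumping lemma guarantees a repeated state among the first 6+1 visited; the segment between the two visits is the pumpable y.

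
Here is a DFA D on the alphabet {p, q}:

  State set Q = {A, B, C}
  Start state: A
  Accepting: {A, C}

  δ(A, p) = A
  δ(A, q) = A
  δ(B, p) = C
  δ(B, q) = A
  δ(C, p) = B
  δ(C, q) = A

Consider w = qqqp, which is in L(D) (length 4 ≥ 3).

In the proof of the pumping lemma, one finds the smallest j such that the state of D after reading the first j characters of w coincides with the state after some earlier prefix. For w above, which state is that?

A

State sequence: A -q-> A -q-> A -q-> A -p-> A
First repeat at step 1: A was already visited.

The earliest repeat is at step j = 1: D is in A, which it already visited at step i = 0.
Since D has 3 states, any run of length ≥ 3 visits 3+1 states, so by pigeonhole some state repeats within the first 3 steps — that repeat gives the pumpable loop.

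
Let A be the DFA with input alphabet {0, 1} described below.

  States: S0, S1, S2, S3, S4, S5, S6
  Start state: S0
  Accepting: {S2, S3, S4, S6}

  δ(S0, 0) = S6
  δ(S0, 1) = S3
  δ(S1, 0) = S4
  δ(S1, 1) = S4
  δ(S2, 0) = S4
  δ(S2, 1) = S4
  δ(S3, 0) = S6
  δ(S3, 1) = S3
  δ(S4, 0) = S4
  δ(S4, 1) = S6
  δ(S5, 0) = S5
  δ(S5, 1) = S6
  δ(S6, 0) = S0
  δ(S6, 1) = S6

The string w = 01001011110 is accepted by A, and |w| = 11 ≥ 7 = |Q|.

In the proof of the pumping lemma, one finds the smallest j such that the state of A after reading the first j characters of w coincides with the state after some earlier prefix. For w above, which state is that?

S6

Run of A on w = 0 1 0 0 1 0 1 1 1 1 0:
  step 0: S0  (start)
  step 1: S6  (read 0: S0→S6)
  step 2: S6  (read 1: S6→S6)   ← first repeat (S6 seen earlier)
  step 3: S0  (read 0: S6→S0)
  step 4: S6  (read 0: S0→S6)
  step 5: S6  (read 1: S6→S6)
  step 6: S0  (read 0: S6→S0)
  step 7: S3  (read 1: S0→S3)
  step 8: S3  (read 1: S3→S3)
  step 9: S3  (read 1: S3→S3)
  step 10: S3  (read 1: S3→S3)
  step 11: S6  (read 0: S3→S6)

The earliest repeat is at step j = 2: A is in S6, which it already visited at step i = 1.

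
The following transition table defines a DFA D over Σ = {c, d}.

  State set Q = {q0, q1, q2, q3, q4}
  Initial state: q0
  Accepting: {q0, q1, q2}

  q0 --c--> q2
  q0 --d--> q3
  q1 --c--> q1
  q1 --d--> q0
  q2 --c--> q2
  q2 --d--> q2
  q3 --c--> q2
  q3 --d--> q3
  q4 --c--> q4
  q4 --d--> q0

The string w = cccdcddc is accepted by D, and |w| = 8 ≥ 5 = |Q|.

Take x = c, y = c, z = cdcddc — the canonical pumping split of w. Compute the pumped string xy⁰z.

xy⁰z = xz = c·cdcddc = ccdcddc.
Reading y = c takes D from q2 back to q2, so after x the machine is still in q2, and z then leads to the accepting state q2. Hence ccdcddc ∈ L(D).

ccdcddc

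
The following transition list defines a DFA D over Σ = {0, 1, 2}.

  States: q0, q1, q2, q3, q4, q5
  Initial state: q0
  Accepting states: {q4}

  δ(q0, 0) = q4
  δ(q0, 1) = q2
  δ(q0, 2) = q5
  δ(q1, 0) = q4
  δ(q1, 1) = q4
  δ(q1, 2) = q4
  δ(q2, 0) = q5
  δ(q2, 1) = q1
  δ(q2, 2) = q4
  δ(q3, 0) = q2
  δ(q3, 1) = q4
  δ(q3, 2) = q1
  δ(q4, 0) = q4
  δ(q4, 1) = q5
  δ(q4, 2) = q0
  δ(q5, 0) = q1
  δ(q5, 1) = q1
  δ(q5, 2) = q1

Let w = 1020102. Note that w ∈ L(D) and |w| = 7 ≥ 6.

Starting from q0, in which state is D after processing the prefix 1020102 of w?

q4

State sequence: q0 -1-> q2 -0-> q5 -2-> q1 -0-> q4 -1-> q5 -0-> q1 -2-> q4

After reading 7 characters, D is in state q4.
(This kind of state-tracing is the core of the pumping-lemma construction: with 6 states, pigeonhole forces a repeat within the first 6 steps.)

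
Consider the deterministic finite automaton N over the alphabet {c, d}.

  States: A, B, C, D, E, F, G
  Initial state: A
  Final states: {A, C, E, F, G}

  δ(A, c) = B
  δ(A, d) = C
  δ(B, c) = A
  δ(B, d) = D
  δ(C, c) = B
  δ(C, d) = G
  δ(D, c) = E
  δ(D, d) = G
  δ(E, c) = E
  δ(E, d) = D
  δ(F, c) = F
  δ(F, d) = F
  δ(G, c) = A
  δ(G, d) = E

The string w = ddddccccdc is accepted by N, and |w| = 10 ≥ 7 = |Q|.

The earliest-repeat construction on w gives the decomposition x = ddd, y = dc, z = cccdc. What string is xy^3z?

ddddcdcdccccdc

xy^3z = ddd·dc·dc·dc·cccdc = ddddcdcdccccdc.
Reading y = dc takes N from E back to E, so after x·y·y·y the machine is still in E, and z then leads to the accepting state E. Hence ddddcdcdccccdc ∈ L(N).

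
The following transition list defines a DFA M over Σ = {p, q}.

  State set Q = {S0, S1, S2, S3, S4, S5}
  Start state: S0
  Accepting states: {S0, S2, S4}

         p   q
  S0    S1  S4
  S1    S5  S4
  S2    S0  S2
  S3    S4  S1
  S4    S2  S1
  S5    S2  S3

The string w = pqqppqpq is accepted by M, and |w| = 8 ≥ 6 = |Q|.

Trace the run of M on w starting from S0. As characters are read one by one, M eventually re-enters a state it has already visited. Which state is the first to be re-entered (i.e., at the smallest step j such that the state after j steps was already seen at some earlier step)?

S1

Run of M on w = p q q p p q p q:
  step 0: S0  (start)
  step 1: S1  (read p: S0→S1)
  step 2: S4  (read q: S1→S4)
  step 3: S1  (read q: S4→S1)   ← first repeat (S1 seen earlier)
  step 4: S5  (read p: S1→S5)
  step 5: S2  (read p: S5→S2)
  step 6: S2  (read q: S2→S2)
  step 7: S0  (read p: S2→S0)
  step 8: S4  (read q: S0→S4)

The earliest repeat is at step j = 3: M is in S1, which it already visited at step i = 1.
With |Q| = 6, pigeonhole forces a state repeat no later than step 6; the substring read between the first and second visits to that state can be pumped.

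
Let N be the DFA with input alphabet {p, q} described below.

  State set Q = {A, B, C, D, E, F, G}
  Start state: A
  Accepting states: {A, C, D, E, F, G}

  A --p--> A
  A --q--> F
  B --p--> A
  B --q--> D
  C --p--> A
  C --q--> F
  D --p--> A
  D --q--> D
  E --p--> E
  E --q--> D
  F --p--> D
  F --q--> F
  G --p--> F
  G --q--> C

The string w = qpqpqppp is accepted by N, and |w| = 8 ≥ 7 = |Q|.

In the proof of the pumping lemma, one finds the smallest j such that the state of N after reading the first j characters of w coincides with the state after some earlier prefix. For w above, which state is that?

D

Run of N on w = q p q p q p p p:
  step 0: A  (start)
  step 1: F  (read q: A→F)
  step 2: D  (read p: F→D)
  step 3: D  (read q: D→D)   ← first repeat (D seen earlier)
  step 4: A  (read p: D→A)
  step 5: F  (read q: A→F)
  step 6: D  (read p: F→D)
  step 7: A  (read p: D→A)
  step 8: A  (read p: A→A)

The earliest repeat is at step j = 3: N is in D, which it already visited at step i = 2.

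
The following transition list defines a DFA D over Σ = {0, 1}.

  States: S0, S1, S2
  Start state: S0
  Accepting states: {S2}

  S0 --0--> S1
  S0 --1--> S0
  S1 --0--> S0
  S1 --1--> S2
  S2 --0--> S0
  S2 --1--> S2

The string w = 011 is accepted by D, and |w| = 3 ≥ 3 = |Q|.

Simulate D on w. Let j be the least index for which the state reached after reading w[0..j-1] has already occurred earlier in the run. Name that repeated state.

Run of D on w = 0 1 1:
  step 0: S0  (start)
  step 1: S1  (read 0: S0→S1)
  step 2: S2  (read 1: S1→S2)
  step 3: S2  (read 1: S2→S2)   ← first repeat (S2 seen earlier)

The earliest repeat is at step j = 3: D is in S2, which it already visited at step i = 2.
With |Q| = 3, pigeonhole forces a state repeat no later than step 3; the substring read between the first and second visits to that state can be pumped.

S2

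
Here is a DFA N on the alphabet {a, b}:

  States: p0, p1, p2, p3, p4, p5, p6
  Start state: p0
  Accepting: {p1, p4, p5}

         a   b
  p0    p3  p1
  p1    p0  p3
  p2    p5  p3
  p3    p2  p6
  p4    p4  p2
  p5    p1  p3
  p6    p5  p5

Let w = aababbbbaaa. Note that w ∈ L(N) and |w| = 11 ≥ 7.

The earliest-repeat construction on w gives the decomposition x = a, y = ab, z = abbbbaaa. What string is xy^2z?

xy^2z = a·ab·ab·abbbbaaa = aabababbbbaaa.
Reading y = ab takes N from p3 back to p3, so after x·y·y the machine is still in p3, and z then leads to the accepting state p1. Hence aabababbbbaaa ∈ L(N).

aabababbbbaaa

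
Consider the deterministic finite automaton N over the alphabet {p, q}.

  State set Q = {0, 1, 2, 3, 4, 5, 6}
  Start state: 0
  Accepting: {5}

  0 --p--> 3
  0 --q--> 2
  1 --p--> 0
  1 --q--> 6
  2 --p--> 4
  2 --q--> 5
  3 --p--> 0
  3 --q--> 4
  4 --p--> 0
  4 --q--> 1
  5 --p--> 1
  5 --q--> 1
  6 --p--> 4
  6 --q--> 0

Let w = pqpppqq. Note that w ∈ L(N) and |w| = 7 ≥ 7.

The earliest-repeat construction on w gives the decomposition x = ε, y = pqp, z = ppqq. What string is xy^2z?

xy^2z = ε·pqp·pqp·ppqq = pqppqpppqq.
Reading y = pqp takes N from 0 back to 0, so after x·y·y the machine is still in 0, and z then leads to the accepting state 5. Hence pqppqpppqq ∈ L(N).

pqppqpppqq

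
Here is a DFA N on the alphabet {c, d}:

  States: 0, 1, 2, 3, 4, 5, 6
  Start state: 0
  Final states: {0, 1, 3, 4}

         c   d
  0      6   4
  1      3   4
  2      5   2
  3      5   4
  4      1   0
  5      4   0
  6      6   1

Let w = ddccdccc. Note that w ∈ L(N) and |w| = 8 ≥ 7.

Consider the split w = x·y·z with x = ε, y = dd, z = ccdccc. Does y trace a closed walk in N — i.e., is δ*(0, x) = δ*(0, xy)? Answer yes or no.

yes

State sequence: 0 -d-> 4 -d-> 0

After x (step 0): 0. After xy (step 2): 0.
They match, so y = dd drives N around a cycle from 0 back to itself; pumping y any number of times keeps N in 0 before reading z, and xyⁱz ∈ L(N) for every i ≥ 0.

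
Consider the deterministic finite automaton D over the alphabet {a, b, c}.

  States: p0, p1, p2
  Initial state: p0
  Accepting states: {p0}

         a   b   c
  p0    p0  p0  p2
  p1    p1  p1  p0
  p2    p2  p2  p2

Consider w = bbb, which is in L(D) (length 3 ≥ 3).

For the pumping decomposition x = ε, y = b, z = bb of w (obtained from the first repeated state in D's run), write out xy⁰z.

xy⁰z = xz = ε·bb = bb.
Reading y = b takes D from p0 back to p0, so after x the machine is still in p0, and z then leads to the accepting state p0. Hence bb ∈ L(D).

bb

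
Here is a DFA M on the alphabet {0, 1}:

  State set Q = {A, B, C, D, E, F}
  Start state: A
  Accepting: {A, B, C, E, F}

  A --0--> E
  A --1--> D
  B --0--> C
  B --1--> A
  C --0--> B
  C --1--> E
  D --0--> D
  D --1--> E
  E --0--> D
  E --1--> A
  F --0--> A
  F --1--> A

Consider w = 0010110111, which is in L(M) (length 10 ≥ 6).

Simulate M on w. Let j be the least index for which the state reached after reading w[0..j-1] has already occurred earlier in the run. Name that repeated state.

E

Run of M on w = 0 0 1 0 1 1 0 1 1 1:
  step 0: A  (start)
  step 1: E  (read 0: A→E)
  step 2: D  (read 0: E→D)
  step 3: E  (read 1: D→E)   ← first repeat (E seen earlier)
  step 4: D  (read 0: E→D)
  step 5: E  (read 1: D→E)
  step 6: A  (read 1: E→A)
  step 7: E  (read 0: A→E)
  step 8: A  (read 1: E→A)
  step 9: D  (read 1: A→D)
  step 10: E  (read 1: D→E)

The earliest repeat is at step j = 3: M is in E, which it already visited at step i = 1.
With |Q| = 6, pigeonhole forces a state repeat no later than step 6; the substring read between the first and second visits to that state can be pumped.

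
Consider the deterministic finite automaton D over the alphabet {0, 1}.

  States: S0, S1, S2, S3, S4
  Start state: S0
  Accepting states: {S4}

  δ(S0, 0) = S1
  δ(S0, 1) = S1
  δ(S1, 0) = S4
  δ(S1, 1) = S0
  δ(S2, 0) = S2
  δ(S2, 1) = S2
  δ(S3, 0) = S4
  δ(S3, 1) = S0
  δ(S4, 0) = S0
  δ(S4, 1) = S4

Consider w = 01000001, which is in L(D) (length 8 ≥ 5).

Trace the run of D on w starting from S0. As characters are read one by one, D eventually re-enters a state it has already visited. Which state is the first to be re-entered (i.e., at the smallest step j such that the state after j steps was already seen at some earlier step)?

S0

State sequence: S0 -0-> S1 -1-> S0 -0-> S1 -0-> S4 -0-> S0 -0-> S1 -0-> S4 -1-> S4
First repeat at step 2: S0 was already visited.

The earliest repeat is at step j = 2: D is in S0, which it already visited at step i = 0.
Pumping length from the standard proof: p = 5 (the number of states). The repeated state found above gives |xy| = j ≤ 5 and |y| = j − i ≥ 1.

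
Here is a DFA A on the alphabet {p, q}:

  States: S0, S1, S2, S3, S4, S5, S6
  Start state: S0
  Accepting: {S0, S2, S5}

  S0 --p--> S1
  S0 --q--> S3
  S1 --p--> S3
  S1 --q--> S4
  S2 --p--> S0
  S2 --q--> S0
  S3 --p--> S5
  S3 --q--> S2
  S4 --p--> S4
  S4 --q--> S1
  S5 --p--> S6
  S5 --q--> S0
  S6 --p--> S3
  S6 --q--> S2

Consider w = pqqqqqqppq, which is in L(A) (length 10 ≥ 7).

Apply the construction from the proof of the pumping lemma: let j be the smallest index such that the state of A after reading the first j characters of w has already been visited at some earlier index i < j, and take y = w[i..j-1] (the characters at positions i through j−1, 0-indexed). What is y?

qq

Run of A on w = p q q q q q q p p q:
  step 0: S0  (start)
  step 1: S1  (read p: S0→S1)
  step 2: S4  (read q: S1→S4)
  step 3: S1  (read q: S4→S1)   ← first repeat (S1 seen earlier)
  step 4: S4  (read q: S1→S4)
  step 5: S1  (read q: S4→S1)
  step 6: S4  (read q: S1→S4)
  step 7: S1  (read q: S4→S1)
  step 8: S3  (read p: S1→S3)
  step 9: S5  (read p: S3→S5)
  step 10: S0  (read q: S5→S0)

So i = 1, j = 3, giving x = w[0:1] = p, y = w[1:3] = qq, z = w[3:10] = qqqqppq.
Check: |xy| = 3 ≤ 7 and |y| = 2 ≥ 1. Reading y takes A from S1 back to S1, so every xyⁱz is accepted.
Pumping length from the standard proof: p = 7 (the number of states). The repeated state found above gives |xy| = j ≤ 7 and |y| = j − i ≥ 1.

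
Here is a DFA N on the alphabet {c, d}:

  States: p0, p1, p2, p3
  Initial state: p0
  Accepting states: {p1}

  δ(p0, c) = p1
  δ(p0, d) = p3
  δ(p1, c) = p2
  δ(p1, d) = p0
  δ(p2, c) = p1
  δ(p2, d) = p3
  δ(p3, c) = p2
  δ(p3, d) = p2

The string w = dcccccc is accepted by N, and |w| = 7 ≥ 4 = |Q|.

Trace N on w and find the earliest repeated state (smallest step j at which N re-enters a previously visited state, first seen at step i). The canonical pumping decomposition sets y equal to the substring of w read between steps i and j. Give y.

cc

Run of N on w = d c c c c c c:
  step 0: p0  (start)
  step 1: p3  (read d: p0→p3)
  step 2: p2  (read c: p3→p2)
  step 3: p1  (read c: p2→p1)
  step 4: p2  (read c: p1→p2)   ← first repeat (p2 seen earlier)
  step 5: p1  (read c: p2→p1)
  step 6: p2  (read c: p1→p2)
  step 7: p1  (read c: p2→p1)

So i = 2, j = 4, giving x = w[0:2] = dc, y = w[2:4] = cc, z = w[4:7] = ccc.
Check: |xy| = 4 ≤ 4 and |y| = 2 ≥ 1. Reading y takes N from p2 back to p2, so every xyⁱz is accepted.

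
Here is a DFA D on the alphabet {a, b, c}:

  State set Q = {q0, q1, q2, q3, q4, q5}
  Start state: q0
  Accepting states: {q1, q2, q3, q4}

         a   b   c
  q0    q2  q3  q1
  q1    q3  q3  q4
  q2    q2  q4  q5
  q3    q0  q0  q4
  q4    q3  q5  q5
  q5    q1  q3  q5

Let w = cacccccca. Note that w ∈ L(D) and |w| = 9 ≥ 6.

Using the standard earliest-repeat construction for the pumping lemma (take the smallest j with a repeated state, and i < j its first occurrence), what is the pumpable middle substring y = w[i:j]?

c

State sequence: q0 -c-> q1 -a-> q3 -c-> q4 -c-> q5 -c-> q5 -c-> q5 -c-> q5 -c-> q5 -a-> q1
First repeat at step 5: q5 was already visited.

So i = 4, j = 5, giving x = w[0:4] = cacc, y = w[4:5] = c, z = w[5:9] = ccca.
Check: |xy| = 5 ≤ 6 and |y| = 1 ≥ 1. Reading y takes D from q5 back to q5, so every xyⁱz is accepted.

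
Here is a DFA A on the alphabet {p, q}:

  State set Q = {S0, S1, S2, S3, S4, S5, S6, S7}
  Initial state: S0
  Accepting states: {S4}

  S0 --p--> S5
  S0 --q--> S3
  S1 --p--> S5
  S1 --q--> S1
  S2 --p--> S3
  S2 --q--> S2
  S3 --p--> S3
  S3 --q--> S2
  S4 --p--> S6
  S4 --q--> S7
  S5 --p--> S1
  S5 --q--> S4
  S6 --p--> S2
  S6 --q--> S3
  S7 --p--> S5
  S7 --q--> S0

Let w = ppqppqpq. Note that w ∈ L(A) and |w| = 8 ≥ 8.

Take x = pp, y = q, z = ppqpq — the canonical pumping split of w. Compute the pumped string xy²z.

ppqqppqpq

xy^2z = pp·q·q·ppqpq = ppqqppqpq.
Reading y = q takes A from S1 back to S1, so after x·y·y the machine is still in S1, and z then leads to the accepting state S4. Hence ppqqppqpq ∈ L(A).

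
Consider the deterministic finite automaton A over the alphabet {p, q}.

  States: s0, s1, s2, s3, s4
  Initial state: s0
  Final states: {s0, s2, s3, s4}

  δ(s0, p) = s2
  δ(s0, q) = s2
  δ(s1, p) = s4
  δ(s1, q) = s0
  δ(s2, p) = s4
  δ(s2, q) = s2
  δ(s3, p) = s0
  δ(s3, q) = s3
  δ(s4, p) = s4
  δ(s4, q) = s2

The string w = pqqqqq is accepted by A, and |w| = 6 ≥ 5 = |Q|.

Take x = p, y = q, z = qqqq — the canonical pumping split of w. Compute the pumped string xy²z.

pqqqqqq

xy^2z = p·q·q·qqqq = pqqqqqq.
Reading y = q takes A from s2 back to s2, so after x·y·y the machine is still in s2, and z then leads to the accepting state s2. Hence pqqqqqq ∈ L(A).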